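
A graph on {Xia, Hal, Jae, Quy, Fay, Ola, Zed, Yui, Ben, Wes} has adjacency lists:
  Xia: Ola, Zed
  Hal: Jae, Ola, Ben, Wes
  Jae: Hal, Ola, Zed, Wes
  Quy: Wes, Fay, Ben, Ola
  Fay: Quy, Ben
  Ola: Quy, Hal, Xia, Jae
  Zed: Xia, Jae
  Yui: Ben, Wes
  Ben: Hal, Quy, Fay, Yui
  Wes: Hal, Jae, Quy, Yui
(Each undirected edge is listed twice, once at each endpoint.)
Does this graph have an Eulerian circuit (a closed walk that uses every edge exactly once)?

Degrees: Xia:2, Hal:4, Jae:4, Quy:4, Fay:2, Ola:4, Zed:2, Yui:2, Ben:4, Wes:4
All degrees are even and the non-isolated vertices are connected — an Eulerian circuit exists.

Yes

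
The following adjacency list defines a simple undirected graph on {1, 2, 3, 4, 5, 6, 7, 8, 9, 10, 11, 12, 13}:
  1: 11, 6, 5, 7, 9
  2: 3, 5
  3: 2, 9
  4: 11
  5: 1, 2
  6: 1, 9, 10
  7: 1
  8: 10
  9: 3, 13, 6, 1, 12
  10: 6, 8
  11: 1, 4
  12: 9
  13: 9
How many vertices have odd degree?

Degrees: 1:5, 2:2, 3:2, 4:1, 5:2, 6:3, 7:1, 8:1, 9:5, 10:2, 11:2, 12:1, 13:1
Odd-degree vertices: 1, 4, 6, 7, 8, 9, 12, 13.

8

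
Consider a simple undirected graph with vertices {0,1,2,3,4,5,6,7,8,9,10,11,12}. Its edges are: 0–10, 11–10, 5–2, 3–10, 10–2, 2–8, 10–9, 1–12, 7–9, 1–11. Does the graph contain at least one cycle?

No

|V| = 13, |E| = 10, number of components = 3.
Since 10 = 13 - 3, the graph is a forest and contains no cycle.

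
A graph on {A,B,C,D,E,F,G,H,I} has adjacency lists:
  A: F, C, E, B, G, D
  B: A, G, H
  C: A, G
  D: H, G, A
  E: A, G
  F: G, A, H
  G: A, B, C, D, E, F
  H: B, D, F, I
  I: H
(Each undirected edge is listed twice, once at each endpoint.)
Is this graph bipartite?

No

The cycle A-G-D-A has length 3, which is odd, so the graph is not bipartite.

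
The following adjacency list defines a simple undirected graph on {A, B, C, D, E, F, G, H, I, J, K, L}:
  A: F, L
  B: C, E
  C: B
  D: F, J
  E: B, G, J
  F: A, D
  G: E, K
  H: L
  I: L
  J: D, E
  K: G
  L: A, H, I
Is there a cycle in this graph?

The graph has 12 vertices, 11 edges, and 1 connected component.
A forest on 12 vertices with 1 component has exactly 11 edges, which matches — so no cycle.

No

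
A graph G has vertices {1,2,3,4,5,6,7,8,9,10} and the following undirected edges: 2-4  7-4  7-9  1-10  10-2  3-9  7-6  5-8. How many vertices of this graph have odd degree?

Degrees: 1:1, 2:2, 3:1, 4:2, 5:1, 6:1, 7:3, 8:1, 9:2, 10:2
Odd-degree vertices: 1, 3, 5, 6, 7, 8.

6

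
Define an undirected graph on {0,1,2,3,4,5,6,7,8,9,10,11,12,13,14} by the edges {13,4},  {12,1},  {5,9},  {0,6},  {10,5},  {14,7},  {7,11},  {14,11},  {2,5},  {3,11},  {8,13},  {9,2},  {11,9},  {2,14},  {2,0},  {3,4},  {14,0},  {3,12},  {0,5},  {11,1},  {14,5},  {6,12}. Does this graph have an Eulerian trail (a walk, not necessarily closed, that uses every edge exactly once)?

No

Degrees: 0:4, 1:2, 2:4, 3:3, 4:2, 5:5, 6:2, 7:2, 8:1, 9:3, 10:1, 11:5, 12:3, 13:2, 14:5
Odd-degree vertices: 3, 5, 8, 9, 10, 11, 12, 14 (8 total).
With 8 odd-degree vertices (more than two), no single trail can use every edge.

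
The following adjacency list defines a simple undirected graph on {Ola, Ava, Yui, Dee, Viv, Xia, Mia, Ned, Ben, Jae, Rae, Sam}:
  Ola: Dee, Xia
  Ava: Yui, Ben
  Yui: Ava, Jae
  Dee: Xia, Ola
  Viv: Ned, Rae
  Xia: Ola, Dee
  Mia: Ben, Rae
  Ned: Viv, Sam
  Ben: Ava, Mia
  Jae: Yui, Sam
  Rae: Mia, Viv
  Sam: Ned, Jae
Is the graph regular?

Yes

Degrees: Ola:2, Ava:2, Yui:2, Dee:2, Viv:2, Xia:2, Mia:2, Ned:2, Ben:2, Jae:2, Rae:2, Sam:2
All degrees equal 2; the graph is regular.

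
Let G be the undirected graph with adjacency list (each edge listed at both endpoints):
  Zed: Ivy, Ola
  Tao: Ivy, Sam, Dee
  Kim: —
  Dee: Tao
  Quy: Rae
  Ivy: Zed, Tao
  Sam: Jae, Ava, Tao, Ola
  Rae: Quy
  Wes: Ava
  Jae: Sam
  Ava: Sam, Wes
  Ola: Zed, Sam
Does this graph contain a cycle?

|V| = 12, |E| = 10, number of components = 3.
Since 10 > 12 - 3, a cycle must exist; for instance Zed-Ola-Sam-Tao-Ivy-Zed.

Yes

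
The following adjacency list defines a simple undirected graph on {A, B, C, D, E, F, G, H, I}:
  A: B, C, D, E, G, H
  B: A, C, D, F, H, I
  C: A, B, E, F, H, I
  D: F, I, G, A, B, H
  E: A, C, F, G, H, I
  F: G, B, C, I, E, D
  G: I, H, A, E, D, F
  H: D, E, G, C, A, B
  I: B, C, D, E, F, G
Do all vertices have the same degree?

Degrees: A:6, B:6, C:6, D:6, E:6, F:6, G:6, H:6, I:6
All degrees equal 6; the graph is regular.

Yes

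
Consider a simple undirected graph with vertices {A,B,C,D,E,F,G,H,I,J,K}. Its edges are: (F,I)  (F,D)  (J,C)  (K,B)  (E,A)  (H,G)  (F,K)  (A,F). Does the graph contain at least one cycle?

No

|V| = 11, |E| = 8, number of components = 3.
Since 8 = 11 - 3, the graph is a forest and contains no cycle.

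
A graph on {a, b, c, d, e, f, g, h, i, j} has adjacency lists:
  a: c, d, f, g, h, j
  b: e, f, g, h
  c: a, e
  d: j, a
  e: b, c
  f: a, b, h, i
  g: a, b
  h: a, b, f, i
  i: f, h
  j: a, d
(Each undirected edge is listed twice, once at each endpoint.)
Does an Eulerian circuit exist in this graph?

Yes

Degrees: a:6, b:4, c:2, d:2, e:2, f:4, g:2, h:4, i:2, j:2
Every vertex has even degree and the edges form a single connected piece, so an Eulerian circuit exists.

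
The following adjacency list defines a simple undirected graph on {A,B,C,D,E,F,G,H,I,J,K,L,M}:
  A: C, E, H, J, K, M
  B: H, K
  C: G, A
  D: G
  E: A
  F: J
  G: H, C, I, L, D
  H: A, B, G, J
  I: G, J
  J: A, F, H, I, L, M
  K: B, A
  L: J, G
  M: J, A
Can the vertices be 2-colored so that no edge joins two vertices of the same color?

No

J-A-M-J is an odd cycle (length 3), and a bipartite graph can contain only even cycles.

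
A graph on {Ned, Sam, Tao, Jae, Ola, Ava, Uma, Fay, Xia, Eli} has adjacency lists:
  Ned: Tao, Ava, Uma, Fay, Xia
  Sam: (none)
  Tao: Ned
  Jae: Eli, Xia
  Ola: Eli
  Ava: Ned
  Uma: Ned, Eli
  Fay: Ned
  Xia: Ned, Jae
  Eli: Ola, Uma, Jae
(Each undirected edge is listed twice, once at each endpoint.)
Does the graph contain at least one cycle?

Yes

|V| = 10, |E| = 9, number of components = 2.
One cycle is Ned-Xia-Jae-Eli-Uma-Ned.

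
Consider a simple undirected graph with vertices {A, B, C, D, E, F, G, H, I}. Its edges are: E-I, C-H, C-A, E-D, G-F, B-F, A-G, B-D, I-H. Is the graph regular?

Degrees: A:2, B:2, C:2, D:2, E:2, F:2, G:2, H:2, I:2
All degrees equal 2; the graph is regular.

Yes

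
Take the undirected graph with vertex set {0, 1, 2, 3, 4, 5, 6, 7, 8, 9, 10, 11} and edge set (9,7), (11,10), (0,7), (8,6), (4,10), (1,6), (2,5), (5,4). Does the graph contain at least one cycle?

No

The graph has 12 vertices, 8 edges, and 4 connected components.
A forest on 12 vertices with 4 components has exactly 8 edges, which matches — so no cycle.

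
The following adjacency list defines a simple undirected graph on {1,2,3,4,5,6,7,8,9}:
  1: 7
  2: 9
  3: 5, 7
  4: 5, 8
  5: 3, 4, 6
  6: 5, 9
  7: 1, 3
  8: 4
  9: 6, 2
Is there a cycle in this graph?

No

|V| = 9, |E| = 8, number of components = 1.
A forest on 9 vertices with 1 component has exactly 8 edges, which matches — so no cycle.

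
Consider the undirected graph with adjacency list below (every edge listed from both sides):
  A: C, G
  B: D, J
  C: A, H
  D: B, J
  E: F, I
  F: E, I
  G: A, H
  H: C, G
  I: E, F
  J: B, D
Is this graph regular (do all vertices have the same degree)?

Degrees: A:2, B:2, C:2, D:2, E:2, F:2, G:2, H:2, I:2, J:2
Every vertex has degree 2, so the graph is 2-regular.

Yes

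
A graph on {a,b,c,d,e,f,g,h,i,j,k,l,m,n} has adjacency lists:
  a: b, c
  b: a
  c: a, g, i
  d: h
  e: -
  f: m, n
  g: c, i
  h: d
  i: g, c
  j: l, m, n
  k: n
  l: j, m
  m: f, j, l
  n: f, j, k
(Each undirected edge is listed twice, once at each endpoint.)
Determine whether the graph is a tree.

The graph has 14 vertices and 13 edges.
It splits into 4 components, so it cannot be a tree.

No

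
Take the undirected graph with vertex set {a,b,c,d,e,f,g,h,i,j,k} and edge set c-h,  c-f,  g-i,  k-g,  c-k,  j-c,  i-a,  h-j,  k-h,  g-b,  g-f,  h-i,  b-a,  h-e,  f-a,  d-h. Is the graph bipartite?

No

h-c-k-h is an odd cycle (length 3), and a bipartite graph can contain only even cycles.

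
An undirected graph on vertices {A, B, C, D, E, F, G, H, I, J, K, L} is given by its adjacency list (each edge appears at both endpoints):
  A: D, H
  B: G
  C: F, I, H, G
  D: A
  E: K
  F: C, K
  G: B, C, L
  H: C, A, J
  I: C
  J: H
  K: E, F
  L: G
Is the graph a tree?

Yes

|V| = 12, |E| = 11.
It is connected with exactly 11 edges, hence acyclic — it is a tree.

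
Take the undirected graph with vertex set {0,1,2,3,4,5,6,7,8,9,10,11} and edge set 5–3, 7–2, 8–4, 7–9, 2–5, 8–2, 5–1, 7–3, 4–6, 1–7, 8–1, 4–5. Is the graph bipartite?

Yes

Partition the vertices as {0, 5, 6, 7, 8, 10, 11} vs {1, 2, 3, 4, 9}. Each listed edge has one endpoint in each part, so the graph is bipartite.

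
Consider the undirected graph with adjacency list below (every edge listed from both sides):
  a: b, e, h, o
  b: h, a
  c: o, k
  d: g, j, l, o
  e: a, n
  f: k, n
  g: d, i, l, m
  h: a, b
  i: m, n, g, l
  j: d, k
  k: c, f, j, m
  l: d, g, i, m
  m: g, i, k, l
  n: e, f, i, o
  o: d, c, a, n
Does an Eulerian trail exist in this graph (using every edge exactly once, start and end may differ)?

Yes

Degrees: a:4, b:2, c:2, d:4, e:2, f:2, g:4, h:2, i:4, j:2, k:4, l:4, m:4, n:4, o:4
Odd-degree vertices: none (0 total).
With 0 odd-degree vertices and all edges in one connected piece, an Eulerian trail exists.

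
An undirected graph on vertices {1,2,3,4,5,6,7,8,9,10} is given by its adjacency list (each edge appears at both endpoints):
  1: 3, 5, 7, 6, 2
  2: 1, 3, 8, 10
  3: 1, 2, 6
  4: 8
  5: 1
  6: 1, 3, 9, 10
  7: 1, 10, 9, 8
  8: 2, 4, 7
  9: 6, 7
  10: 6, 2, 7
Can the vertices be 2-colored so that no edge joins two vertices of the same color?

The cycle 3-1-2-3 has length 3, which is odd, so the graph is not bipartite.

No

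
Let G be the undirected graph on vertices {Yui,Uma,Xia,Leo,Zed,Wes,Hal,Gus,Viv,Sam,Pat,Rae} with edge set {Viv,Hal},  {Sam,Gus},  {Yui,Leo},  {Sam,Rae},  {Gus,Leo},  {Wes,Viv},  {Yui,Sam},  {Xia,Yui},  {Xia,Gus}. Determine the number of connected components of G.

Component: {Uma}
Component: {Zed}
Component: {Pat}
Component: {Wes, Hal, Viv}
Component: {Yui, Xia, Leo, Gus, Sam, Rae}

5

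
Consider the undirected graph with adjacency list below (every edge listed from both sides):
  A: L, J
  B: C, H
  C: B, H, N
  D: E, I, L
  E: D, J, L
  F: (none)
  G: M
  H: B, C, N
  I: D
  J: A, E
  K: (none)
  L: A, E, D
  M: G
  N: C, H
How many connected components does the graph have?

5

Component: {F}
Component: {K}
Component: {G, M}
Component: {B, C, H, N}
Component: {A, D, E, I, J, L}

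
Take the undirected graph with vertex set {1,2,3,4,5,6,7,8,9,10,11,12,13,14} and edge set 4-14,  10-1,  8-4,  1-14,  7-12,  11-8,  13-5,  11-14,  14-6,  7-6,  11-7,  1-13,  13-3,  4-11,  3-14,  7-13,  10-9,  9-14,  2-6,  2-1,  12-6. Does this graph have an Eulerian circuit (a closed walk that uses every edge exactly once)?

Degrees: 1:4, 2:2, 3:2, 4:3, 5:1, 6:4, 7:4, 8:2, 9:2, 10:2, 11:4, 12:2, 13:4, 14:6
4, 5 have odd degree; an Eulerian circuit needs every degree to be even, so none exists.

No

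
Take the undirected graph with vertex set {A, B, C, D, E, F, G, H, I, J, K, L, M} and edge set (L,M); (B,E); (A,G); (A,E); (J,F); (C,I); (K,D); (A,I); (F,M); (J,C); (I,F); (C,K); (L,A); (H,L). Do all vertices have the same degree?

Degrees: A:4, B:1, C:3, D:1, E:2, F:3, G:1, H:1, I:3, J:2, K:2, L:3, M:2
Vertex B has degree 1 while A has degree 4, so the graph is not regular.

No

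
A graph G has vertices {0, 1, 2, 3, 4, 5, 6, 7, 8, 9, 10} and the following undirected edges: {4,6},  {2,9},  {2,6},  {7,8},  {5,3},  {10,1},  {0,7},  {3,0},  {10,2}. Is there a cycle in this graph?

No

The graph has 11 vertices, 9 edges, and 2 connected components.
A forest on 11 vertices with 2 components has exactly 9 edges, which matches — so no cycle.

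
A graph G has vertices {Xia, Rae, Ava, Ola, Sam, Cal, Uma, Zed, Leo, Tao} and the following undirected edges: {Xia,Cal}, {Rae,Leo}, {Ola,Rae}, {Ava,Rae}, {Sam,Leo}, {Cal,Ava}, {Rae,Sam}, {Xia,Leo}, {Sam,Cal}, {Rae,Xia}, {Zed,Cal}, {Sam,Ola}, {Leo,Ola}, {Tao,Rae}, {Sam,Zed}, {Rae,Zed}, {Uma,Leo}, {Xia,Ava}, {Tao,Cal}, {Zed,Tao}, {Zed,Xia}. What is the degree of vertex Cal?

5

Neighbors of Cal: Xia, Ava, Sam, Zed, Tao.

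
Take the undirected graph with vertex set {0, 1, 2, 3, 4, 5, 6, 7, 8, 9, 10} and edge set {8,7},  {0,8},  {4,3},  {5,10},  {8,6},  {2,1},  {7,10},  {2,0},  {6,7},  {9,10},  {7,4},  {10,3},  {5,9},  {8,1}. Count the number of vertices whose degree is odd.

0

Degrees: 0:2, 1:2, 2:2, 3:2, 4:2, 5:2, 6:2, 7:4, 8:4, 9:2, 10:4
Odd-degree vertices: none.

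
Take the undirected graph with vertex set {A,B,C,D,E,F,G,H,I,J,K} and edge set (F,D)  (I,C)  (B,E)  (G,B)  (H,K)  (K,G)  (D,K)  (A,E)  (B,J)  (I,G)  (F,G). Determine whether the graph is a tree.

|V| = 11, |E| = 11.
A tree on 11 vertices has exactly 10 edges; this graph has 11, so it contains a cycle and is not a tree.

No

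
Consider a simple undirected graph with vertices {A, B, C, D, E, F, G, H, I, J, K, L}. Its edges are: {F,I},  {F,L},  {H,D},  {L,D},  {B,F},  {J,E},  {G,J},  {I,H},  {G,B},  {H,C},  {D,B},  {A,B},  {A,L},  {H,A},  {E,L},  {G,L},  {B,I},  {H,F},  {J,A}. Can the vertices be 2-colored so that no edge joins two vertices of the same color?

No

The cycle F-I-B-F has length 3, which is odd, so the graph is not bipartite.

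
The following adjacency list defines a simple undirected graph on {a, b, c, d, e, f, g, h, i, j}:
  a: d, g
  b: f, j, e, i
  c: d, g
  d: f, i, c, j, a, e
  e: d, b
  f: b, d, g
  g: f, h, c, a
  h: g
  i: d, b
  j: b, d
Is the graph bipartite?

Yes

A valid 2-coloring puts {b, d, g} on one side and {a, c, e, f, h, i, j} on the other; every edge crosses between the two sides.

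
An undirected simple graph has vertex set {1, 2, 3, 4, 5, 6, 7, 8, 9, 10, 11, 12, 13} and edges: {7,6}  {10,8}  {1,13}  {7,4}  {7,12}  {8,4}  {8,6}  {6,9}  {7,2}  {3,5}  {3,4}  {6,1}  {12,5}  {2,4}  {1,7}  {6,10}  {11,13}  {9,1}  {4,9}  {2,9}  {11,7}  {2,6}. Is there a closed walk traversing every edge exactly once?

Degrees: 1:4, 2:4, 3:2, 4:5, 5:2, 6:6, 7:6, 8:3, 9:4, 10:2, 11:2, 12:2, 13:2
4, 8 have odd degree; an Eulerian circuit needs every degree to be even, so none exists.

No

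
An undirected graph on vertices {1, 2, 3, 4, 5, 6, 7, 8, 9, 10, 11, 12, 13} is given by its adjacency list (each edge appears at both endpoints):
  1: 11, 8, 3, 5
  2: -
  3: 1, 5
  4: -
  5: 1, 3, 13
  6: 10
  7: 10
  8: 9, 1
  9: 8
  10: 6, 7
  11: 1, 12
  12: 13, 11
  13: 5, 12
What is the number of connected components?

4

Component: {2}
Component: {4}
Component: {6, 7, 10}
Component: {1, 3, 5, 8, 9, 11, 12, 13}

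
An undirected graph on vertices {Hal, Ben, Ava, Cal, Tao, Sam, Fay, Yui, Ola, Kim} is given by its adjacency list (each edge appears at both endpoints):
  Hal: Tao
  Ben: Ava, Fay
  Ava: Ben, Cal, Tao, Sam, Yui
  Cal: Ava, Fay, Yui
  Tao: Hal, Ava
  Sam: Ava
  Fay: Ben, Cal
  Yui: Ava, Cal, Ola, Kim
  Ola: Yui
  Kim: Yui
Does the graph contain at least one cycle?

Yes

The graph has 10 vertices, 11 edges, and 1 connected component.
One cycle is Ava-Ben-Fay-Cal-Ava.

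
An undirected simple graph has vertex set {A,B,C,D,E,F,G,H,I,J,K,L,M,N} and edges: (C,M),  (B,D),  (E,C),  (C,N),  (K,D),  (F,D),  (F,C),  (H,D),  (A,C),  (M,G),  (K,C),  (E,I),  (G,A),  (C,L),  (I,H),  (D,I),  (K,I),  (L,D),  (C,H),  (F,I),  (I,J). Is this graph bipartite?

K-D-I-K is an odd cycle (length 3), and a bipartite graph can contain only even cycles.

No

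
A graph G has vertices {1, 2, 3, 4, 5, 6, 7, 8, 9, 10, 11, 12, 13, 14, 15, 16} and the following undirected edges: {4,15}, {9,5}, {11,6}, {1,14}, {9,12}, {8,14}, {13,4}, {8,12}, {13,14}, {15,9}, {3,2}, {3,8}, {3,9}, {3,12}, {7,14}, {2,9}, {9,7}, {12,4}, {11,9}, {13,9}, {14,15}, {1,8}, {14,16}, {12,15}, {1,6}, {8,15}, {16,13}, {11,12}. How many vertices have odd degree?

6

Degrees: 1:3, 2:2, 3:4, 4:3, 5:1, 6:2, 7:2, 8:5, 9:8, 10:0, 11:3, 12:6, 13:4, 14:6, 15:5, 16:2
Odd-degree vertices: 1, 4, 5, 8, 11, 15.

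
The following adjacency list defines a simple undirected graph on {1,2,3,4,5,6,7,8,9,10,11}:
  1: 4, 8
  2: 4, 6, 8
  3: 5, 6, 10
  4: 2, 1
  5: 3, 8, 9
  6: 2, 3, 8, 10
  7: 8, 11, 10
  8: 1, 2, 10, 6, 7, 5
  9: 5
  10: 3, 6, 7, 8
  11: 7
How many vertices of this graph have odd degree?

Degrees: 1:2, 2:3, 3:3, 4:2, 5:3, 6:4, 7:3, 8:6, 9:1, 10:4, 11:1
Odd-degree vertices: 2, 3, 5, 7, 9, 11.

6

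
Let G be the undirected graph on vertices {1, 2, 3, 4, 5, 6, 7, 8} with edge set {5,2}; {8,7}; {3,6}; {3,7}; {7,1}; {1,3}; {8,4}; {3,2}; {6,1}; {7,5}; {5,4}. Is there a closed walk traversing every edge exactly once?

Degrees: 1:3, 2:2, 3:4, 4:2, 5:3, 6:2, 7:4, 8:2
1, 5 have odd degree; an Eulerian circuit needs every degree to be even, so none exists.

No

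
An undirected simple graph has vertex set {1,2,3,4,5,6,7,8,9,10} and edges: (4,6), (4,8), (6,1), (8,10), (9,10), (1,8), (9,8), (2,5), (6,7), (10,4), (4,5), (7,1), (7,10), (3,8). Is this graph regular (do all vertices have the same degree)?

Degrees: 1:3, 2:1, 3:1, 4:4, 5:2, 6:3, 7:3, 8:5, 9:2, 10:4
Degrees are not all equal (e.g. deg(2)=1 but deg(8)=5); not regular.

No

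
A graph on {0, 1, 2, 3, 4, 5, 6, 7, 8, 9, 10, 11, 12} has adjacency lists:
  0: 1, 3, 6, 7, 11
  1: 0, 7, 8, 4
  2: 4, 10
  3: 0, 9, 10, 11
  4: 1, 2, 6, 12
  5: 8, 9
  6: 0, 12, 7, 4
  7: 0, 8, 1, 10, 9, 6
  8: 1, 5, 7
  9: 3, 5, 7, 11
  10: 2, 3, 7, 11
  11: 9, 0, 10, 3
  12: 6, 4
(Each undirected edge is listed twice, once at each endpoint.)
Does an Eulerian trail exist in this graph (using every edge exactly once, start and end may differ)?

Yes

Degrees: 0:5, 1:4, 2:2, 3:4, 4:4, 5:2, 6:4, 7:6, 8:3, 9:4, 10:4, 11:4, 12:2
Odd-degree vertices: 0, 8 (2 total).
With 2 odd-degree vertices and all edges in one connected piece, an Eulerian trail exists (from 0 to 8).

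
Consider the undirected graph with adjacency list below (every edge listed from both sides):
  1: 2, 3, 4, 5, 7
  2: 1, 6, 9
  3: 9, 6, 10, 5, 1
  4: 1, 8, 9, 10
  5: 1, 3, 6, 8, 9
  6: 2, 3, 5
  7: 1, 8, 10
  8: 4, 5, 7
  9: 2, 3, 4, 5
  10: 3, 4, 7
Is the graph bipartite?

9-5-3-9 is an odd cycle (length 3), and a bipartite graph can contain only even cycles.

No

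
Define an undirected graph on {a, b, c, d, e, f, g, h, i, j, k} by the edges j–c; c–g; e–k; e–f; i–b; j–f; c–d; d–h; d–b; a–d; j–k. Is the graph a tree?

The graph has 11 vertices and 11 edges.
Connected but with 11 > 10 edges, so it has a cycle and is not a tree.

No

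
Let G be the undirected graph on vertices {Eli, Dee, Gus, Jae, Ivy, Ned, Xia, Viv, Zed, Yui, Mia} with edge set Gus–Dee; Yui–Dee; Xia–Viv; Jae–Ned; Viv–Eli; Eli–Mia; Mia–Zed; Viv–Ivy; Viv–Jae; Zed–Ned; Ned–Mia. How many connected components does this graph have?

2

Component: {Dee, Gus, Yui}
Component: {Eli, Jae, Ivy, Ned, Xia, Viv, Zed, Mia}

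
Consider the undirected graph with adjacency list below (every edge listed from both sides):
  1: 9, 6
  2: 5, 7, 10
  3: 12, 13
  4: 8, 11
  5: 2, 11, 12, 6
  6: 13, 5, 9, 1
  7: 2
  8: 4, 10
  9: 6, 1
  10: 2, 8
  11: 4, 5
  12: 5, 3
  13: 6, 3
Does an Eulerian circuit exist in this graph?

Degrees: 1:2, 2:3, 3:2, 4:2, 5:4, 6:4, 7:1, 8:2, 9:2, 10:2, 11:2, 12:2, 13:2
Vertices with odd degree: 2, 7. An Eulerian circuit requires all degrees even.

No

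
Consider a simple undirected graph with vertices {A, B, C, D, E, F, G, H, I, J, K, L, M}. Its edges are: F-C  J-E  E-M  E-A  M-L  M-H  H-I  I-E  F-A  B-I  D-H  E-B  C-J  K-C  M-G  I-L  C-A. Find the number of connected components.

1

Component: {A, B, C, D, E, F, G, H, I, J, K, L, M}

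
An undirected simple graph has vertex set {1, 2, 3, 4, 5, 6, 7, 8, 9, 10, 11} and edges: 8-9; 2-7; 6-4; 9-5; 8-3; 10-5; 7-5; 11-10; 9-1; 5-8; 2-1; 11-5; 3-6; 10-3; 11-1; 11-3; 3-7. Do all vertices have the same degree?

No

Degrees: 1:3, 2:2, 3:5, 4:1, 5:5, 6:2, 7:3, 8:3, 9:3, 10:3, 11:4
Vertex 4 has degree 1 while 3 has degree 5, so the graph is not regular.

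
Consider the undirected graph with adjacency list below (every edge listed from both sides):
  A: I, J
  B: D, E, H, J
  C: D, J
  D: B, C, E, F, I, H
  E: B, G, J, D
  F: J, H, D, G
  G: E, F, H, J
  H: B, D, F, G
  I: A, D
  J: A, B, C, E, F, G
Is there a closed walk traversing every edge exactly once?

Degrees: A:2, B:4, C:2, D:6, E:4, F:4, G:4, H:4, I:2, J:6
Every vertex has even degree and the edges form a single connected piece, so an Eulerian circuit exists.

Yes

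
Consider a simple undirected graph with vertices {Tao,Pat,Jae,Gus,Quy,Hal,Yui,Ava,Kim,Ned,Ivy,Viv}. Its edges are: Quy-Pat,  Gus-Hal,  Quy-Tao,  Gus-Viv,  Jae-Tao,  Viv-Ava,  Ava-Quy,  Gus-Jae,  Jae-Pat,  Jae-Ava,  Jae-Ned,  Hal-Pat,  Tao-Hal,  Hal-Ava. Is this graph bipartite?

Yes

A valid 2-coloring puts {Jae, Quy, Hal, Yui, Kim, Ivy, Viv} on one side and {Tao, Pat, Gus, Ava, Ned} on the other; every edge crosses between the two sides.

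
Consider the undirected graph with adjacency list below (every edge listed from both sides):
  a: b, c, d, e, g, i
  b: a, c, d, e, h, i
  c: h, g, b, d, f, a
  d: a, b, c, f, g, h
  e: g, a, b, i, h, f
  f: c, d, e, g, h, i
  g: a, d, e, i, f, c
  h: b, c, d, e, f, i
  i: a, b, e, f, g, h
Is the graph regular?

Degrees: a:6, b:6, c:6, d:6, e:6, f:6, g:6, h:6, i:6
Every vertex has degree 6, so the graph is 6-regular.

Yes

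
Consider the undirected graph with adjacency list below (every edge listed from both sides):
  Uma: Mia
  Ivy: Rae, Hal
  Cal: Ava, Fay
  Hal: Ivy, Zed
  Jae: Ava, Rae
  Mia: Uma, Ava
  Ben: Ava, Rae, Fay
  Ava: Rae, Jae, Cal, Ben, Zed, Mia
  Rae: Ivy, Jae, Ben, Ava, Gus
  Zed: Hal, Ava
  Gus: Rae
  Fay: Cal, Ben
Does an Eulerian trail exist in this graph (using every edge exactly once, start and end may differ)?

Degrees: Uma:1, Ivy:2, Cal:2, Hal:2, Jae:2, Mia:2, Ben:3, Ava:6, Rae:5, Zed:2, Gus:1, Fay:2
Odd-degree vertices: Uma, Ben, Rae, Gus (4 total).
An Eulerian trail requires 0 or 2 odd-degree vertices; here there are 4.

No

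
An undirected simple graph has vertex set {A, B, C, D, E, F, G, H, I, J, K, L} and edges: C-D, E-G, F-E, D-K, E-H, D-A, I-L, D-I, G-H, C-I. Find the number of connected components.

4

Component: {B}
Component: {J}
Component: {E, F, G, H}
Component: {A, C, D, I, K, L}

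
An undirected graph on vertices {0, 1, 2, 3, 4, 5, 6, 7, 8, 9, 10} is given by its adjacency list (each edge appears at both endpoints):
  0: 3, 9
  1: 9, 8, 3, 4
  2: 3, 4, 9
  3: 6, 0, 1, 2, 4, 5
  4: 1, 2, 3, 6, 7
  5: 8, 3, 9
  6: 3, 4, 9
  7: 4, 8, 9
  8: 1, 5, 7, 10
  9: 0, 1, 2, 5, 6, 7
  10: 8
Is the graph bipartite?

1-3-4-1 is an odd cycle (length 3), and a bipartite graph can contain only even cycles.

No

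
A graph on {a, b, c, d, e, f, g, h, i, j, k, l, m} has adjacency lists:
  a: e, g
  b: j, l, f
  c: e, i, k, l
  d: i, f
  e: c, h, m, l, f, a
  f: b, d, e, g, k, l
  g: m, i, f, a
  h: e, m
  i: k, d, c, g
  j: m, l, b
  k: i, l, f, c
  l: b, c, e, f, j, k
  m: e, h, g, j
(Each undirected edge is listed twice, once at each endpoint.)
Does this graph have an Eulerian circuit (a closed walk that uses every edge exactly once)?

Degrees: a:2, b:3, c:4, d:2, e:6, f:6, g:4, h:2, i:4, j:3, k:4, l:6, m:4
Vertices with odd degree: b, j. An Eulerian circuit requires all degrees even.

No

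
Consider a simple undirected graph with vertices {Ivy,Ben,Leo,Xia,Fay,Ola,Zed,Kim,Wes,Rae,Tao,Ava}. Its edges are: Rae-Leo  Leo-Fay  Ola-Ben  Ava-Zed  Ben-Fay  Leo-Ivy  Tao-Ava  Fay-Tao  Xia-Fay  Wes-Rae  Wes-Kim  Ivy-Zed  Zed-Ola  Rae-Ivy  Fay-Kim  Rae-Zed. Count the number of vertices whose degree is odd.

Degrees: Ivy:3, Ben:2, Leo:3, Xia:1, Fay:5, Ola:2, Zed:4, Kim:2, Wes:2, Rae:4, Tao:2, Ava:2
Odd-degree vertices: Ivy, Leo, Xia, Fay.

4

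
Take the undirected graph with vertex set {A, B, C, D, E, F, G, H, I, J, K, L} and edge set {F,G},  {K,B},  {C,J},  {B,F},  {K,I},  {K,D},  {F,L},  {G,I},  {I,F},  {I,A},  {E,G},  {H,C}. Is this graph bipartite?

No

The cycle G-I-F-G has length 3, which is odd, so the graph is not bipartite.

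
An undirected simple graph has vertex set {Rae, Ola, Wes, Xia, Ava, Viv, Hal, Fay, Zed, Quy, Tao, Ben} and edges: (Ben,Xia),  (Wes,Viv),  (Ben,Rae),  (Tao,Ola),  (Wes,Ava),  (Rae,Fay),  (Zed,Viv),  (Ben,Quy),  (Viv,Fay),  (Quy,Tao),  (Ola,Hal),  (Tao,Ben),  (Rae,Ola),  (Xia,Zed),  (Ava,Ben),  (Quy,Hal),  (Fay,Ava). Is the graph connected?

Yes

A breadth-first search from Rae visits Rae, Fay, Ola, Ben, Ava, Viv, Tao, Hal, Quy, Xia, Wes, Zed — all 12 vertices — so the graph is connected.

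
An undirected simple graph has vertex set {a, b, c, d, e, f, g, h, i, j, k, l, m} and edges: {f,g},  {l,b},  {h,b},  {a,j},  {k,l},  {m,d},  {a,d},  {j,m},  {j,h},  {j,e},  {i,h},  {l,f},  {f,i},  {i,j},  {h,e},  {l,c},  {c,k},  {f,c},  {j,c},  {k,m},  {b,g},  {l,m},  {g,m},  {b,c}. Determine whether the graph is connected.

Starting from a and exploring outward reaches every vertex (a, j, d, c, i, e, h, m, f, k, l, b, g); the graph is connected.

Yes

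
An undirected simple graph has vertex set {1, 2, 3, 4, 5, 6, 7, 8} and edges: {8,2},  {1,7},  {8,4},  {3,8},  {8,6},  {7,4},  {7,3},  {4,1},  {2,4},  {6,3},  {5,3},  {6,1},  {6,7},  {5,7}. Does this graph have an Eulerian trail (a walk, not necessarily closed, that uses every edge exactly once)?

Yes

Degrees: 1:3, 2:2, 3:4, 4:4, 5:2, 6:4, 7:5, 8:4
Odd-degree vertices: 1, 7 (2 total).
The non-isolated vertices are connected and exactly 2 have odd degree, so an Eulerian trail exists (from 1 to 7).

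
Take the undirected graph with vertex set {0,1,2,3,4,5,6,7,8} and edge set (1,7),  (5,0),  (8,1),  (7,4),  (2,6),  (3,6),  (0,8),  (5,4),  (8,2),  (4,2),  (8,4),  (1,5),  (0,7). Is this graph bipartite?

2-4-8-2 is an odd cycle (length 3), and a bipartite graph can contain only even cycles.

No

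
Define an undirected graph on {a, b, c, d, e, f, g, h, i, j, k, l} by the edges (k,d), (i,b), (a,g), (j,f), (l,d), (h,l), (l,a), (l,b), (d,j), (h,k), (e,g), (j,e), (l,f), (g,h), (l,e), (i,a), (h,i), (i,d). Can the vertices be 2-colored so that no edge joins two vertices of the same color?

Color {c, g, i, j, k, l} black and {a, b, d, e, f, h} white. No edge joins two same-colored vertices, so the graph is bipartite.

Yes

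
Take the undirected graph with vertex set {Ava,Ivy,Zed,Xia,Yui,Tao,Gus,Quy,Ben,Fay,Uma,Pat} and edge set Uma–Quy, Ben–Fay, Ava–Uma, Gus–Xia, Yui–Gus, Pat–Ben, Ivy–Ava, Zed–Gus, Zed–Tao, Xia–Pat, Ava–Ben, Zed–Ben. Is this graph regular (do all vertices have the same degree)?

No

Degrees: Ava:3, Ivy:1, Zed:3, Xia:2, Yui:1, Tao:1, Gus:3, Quy:1, Ben:4, Fay:1, Uma:2, Pat:2
Degrees are not all equal (e.g. deg(Ivy)=1 but deg(Ben)=4); not regular.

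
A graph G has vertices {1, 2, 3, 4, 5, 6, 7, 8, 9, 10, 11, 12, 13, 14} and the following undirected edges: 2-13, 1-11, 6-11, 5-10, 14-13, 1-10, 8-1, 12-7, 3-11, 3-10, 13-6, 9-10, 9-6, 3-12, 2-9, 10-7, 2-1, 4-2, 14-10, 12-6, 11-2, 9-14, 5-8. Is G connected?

Yes

A breadth-first search from 1 visits 1, 2, 8, 10, 11, 13, 4, 9, 5, 3, 14, 7, 6, 12 — all 14 vertices — so the graph is connected.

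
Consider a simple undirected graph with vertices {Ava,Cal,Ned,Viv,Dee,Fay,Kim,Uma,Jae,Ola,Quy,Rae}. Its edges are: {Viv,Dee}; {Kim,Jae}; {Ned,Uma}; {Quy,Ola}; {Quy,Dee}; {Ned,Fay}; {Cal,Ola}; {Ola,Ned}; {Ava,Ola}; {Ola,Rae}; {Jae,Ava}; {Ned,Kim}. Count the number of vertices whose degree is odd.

Degrees: Ava:2, Cal:1, Ned:4, Viv:1, Dee:2, Fay:1, Kim:2, Uma:1, Jae:2, Ola:5, Quy:2, Rae:1
Odd-degree vertices: Cal, Viv, Fay, Uma, Ola, Rae.

6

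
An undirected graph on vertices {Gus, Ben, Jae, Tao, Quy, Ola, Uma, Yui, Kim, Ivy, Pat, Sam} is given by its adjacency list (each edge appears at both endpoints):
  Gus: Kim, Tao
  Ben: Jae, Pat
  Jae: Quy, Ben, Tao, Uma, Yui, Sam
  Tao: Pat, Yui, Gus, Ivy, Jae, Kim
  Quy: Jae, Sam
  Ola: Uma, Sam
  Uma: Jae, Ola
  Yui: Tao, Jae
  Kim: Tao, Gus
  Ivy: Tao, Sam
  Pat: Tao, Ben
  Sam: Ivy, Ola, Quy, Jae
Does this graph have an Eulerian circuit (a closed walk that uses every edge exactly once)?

Degrees: Gus:2, Ben:2, Jae:6, Tao:6, Quy:2, Ola:2, Uma:2, Yui:2, Kim:2, Ivy:2, Pat:2, Sam:4
All degrees are even and the non-isolated vertices are connected — an Eulerian circuit exists.

Yes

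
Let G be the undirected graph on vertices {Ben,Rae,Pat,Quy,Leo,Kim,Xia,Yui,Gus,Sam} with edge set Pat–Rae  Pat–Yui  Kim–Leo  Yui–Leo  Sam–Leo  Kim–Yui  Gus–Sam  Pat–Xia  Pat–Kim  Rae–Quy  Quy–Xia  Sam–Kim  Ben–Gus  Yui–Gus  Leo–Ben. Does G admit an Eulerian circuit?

No

Degrees: Ben:2, Rae:2, Pat:4, Quy:2, Leo:4, Kim:4, Xia:2, Yui:4, Gus:3, Sam:3
Vertices with odd degree: Gus, Sam. An Eulerian circuit requires all degrees even.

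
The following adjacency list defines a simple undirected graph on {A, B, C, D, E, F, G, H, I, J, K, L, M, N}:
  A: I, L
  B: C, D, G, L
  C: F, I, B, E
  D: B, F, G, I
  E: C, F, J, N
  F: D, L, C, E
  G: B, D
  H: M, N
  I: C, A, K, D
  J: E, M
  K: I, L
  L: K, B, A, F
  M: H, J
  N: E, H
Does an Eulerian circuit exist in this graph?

Degrees: A:2, B:4, C:4, D:4, E:4, F:4, G:2, H:2, I:4, J:2, K:2, L:4, M:2, N:2
Every vertex has even degree and the edges form a single connected piece, so an Eulerian circuit exists.

Yes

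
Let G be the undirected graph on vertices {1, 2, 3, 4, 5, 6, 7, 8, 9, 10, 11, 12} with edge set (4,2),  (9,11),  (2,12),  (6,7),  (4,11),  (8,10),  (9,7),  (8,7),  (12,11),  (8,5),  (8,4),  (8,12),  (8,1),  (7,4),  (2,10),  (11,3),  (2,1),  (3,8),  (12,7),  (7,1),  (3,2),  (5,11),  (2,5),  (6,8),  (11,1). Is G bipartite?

The cycle 7-8-12-7 has length 3, which is odd, so the graph is not bipartite.

No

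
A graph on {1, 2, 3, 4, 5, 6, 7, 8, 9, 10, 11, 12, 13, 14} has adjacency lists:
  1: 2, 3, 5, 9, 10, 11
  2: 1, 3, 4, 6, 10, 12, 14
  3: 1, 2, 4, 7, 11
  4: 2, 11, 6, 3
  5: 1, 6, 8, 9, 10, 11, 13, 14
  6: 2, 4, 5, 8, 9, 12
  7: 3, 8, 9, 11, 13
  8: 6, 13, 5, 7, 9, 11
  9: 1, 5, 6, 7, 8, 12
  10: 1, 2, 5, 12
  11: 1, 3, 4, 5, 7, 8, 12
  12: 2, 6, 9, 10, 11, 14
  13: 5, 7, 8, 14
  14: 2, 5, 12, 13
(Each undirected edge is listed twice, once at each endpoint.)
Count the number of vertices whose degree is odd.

Degrees: 1:6, 2:7, 3:5, 4:4, 5:8, 6:6, 7:5, 8:6, 9:6, 10:4, 11:7, 12:6, 13:4, 14:4
Odd-degree vertices: 2, 3, 7, 11.

4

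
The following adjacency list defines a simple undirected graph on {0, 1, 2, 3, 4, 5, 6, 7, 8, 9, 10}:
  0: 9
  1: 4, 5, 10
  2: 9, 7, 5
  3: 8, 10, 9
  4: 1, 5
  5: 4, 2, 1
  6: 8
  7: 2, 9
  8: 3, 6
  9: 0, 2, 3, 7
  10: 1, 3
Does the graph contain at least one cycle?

Yes

The graph has 11 vertices, 13 edges, and 1 connected component.
One cycle is 9-2-7-9.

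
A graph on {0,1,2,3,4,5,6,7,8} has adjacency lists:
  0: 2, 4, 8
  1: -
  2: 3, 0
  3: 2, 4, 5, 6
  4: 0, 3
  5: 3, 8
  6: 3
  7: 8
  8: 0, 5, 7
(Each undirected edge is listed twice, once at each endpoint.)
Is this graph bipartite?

No

5-3-2-0-8-5 is an odd cycle (length 5), and a bipartite graph can contain only even cycles.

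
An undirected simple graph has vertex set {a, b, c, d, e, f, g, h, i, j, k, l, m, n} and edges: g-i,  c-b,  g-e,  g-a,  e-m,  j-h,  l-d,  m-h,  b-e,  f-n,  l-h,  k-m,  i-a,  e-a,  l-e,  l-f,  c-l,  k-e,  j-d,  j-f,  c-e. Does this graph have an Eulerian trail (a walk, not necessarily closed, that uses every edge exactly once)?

No

Degrees: a:3, b:2, c:3, d:2, e:7, f:3, g:3, h:3, i:2, j:3, k:2, l:5, m:3, n:1
Odd-degree vertices: a, c, e, f, g, h, j, l, m, n (10 total).
With 10 odd-degree vertices (more than two), no single trail can use every edge.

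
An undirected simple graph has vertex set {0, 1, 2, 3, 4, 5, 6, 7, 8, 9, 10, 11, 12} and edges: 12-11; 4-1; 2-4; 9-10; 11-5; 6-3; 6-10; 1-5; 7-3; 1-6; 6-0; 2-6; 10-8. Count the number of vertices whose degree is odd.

8

Degrees: 0:1, 1:3, 2:2, 3:2, 4:2, 5:2, 6:5, 7:1, 8:1, 9:1, 10:3, 11:2, 12:1
Odd-degree vertices: 0, 1, 6, 7, 8, 9, 10, 12.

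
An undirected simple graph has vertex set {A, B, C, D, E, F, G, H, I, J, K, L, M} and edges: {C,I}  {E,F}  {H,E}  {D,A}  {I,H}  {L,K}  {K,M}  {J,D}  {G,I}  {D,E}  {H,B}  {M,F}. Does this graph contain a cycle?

No

The graph has 13 vertices, 12 edges, and 1 connected component.
A forest on 13 vertices with 1 component has exactly 12 edges, which matches — so no cycle.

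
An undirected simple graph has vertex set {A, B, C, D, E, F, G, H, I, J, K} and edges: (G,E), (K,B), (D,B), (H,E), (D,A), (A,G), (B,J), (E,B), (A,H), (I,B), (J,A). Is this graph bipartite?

D-A-H-E-B-D is an odd cycle (length 5), and a bipartite graph can contain only even cycles.

No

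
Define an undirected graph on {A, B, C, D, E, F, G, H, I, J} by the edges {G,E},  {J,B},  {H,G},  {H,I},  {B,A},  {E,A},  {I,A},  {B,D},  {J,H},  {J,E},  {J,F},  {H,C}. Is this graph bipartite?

No

The cycle H-I-A-B-J-H has length 5, which is odd, so the graph is not bipartite.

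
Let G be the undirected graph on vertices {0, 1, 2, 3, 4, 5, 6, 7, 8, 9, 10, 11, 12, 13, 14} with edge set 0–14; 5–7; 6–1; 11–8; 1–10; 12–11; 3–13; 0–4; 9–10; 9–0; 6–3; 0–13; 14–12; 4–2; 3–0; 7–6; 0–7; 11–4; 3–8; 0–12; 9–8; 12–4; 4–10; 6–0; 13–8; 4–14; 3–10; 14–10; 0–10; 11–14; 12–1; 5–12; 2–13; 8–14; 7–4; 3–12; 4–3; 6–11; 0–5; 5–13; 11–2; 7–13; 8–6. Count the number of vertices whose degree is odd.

6

Degrees: 0:10, 1:3, 2:3, 3:7, 4:8, 5:4, 6:6, 7:5, 8:6, 9:3, 10:6, 11:6, 12:7, 13:6, 14:6
Odd-degree vertices: 1, 2, 3, 7, 9, 12.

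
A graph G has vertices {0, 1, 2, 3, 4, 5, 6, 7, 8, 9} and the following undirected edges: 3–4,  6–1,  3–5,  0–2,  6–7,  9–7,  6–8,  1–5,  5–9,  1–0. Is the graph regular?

Degrees: 0:2, 1:3, 2:1, 3:2, 4:1, 5:3, 6:3, 7:2, 8:1, 9:2
Degrees are not all equal (e.g. deg(2)=1 but deg(1)=3); not regular.

No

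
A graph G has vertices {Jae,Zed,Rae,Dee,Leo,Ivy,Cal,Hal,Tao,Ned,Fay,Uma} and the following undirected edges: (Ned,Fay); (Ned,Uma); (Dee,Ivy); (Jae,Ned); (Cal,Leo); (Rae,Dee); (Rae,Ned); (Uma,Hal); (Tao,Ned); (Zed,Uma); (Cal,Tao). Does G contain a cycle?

The graph has 12 vertices, 11 edges, and 1 connected component.
A forest on 12 vertices with 1 component has exactly 11 edges, which matches — so no cycle.

No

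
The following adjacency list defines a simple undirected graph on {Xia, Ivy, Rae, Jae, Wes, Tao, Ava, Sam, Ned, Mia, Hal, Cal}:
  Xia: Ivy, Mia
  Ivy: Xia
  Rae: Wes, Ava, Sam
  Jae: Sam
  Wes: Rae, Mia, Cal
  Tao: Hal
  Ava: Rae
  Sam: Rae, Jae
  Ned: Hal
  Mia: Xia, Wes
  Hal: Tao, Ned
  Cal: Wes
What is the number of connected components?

2

Component: {Tao, Ned, Hal}
Component: {Xia, Ivy, Rae, Jae, Wes, Ava, Sam, Mia, Cal}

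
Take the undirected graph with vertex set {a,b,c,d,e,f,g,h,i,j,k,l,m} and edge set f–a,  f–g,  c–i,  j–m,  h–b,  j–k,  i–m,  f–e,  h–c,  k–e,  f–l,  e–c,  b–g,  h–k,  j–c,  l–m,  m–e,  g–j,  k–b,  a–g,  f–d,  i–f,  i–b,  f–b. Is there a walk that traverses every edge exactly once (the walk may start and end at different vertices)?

Degrees: a:2, b:5, c:4, d:1, e:4, f:7, g:4, h:3, i:4, j:4, k:4, l:2, m:4
Odd-degree vertices: b, d, f, h (4 total).
With 4 odd-degree vertices (more than two), no single trail can use every edge.

No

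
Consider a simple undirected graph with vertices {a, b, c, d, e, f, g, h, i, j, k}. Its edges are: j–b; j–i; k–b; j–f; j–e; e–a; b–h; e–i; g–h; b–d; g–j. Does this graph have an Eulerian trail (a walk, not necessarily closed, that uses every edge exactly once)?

Degrees: a:1, b:4, c:0, d:1, e:3, f:1, g:2, h:2, i:2, j:5, k:1
Odd-degree vertices: a, d, e, f, j, k (6 total).
With 6 odd-degree vertices (more than two), no single trail can use every edge.

No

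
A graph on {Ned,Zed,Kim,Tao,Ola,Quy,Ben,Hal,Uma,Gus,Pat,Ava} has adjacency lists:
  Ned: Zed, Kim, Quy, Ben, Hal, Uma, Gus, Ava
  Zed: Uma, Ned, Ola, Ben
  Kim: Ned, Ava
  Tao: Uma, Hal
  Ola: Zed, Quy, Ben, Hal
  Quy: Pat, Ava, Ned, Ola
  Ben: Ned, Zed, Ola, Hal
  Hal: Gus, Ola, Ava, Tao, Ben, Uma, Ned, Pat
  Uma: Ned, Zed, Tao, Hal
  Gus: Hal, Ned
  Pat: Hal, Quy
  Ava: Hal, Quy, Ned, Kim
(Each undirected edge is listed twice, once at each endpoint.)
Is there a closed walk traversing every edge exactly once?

Degrees: Ned:8, Zed:4, Kim:2, Tao:2, Ola:4, Quy:4, Ben:4, Hal:8, Uma:4, Gus:2, Pat:2, Ava:4
All degrees are even and the non-isolated vertices are connected — an Eulerian circuit exists.

Yes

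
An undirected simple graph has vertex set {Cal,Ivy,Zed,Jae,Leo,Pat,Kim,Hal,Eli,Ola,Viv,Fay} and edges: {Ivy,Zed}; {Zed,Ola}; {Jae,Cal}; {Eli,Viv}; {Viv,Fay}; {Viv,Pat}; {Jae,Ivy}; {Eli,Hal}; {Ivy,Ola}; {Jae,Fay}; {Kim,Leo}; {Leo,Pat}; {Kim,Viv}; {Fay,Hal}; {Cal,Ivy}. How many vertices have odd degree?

Degrees: Cal:2, Ivy:4, Zed:2, Jae:3, Leo:2, Pat:2, Kim:2, Hal:2, Eli:2, Ola:2, Viv:4, Fay:3
Odd-degree vertices: Jae, Fay.

2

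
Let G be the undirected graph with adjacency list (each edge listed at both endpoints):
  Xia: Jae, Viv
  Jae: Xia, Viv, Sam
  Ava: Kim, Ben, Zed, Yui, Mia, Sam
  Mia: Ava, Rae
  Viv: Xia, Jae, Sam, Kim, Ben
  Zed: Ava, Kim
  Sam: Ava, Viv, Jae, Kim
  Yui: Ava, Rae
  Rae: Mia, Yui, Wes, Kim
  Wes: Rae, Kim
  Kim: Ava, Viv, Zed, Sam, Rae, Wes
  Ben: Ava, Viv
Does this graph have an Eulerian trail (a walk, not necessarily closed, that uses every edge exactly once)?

Degrees: Xia:2, Jae:3, Ava:6, Mia:2, Viv:5, Zed:2, Sam:4, Yui:2, Rae:4, Wes:2, Kim:6, Ben:2
Odd-degree vertices: Jae, Viv (2 total).
The non-isolated vertices are connected and exactly 2 have odd degree, so an Eulerian trail exists (from Jae to Viv).

Yes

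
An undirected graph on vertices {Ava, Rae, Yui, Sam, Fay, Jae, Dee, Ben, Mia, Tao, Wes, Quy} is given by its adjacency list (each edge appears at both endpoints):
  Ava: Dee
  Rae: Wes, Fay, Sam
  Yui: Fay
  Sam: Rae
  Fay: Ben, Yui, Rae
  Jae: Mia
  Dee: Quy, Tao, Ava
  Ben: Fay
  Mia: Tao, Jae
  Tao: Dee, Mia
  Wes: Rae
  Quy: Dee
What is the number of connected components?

2

Component: {Ava, Jae, Dee, Mia, Tao, Quy}
Component: {Rae, Yui, Sam, Fay, Ben, Wes}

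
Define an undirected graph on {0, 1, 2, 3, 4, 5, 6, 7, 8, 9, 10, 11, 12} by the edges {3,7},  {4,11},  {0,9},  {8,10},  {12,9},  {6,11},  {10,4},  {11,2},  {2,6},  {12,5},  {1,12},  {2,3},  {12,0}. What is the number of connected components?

Component: {0, 1, 5, 9, 12}
Component: {2, 3, 4, 6, 7, 8, 10, 11}

2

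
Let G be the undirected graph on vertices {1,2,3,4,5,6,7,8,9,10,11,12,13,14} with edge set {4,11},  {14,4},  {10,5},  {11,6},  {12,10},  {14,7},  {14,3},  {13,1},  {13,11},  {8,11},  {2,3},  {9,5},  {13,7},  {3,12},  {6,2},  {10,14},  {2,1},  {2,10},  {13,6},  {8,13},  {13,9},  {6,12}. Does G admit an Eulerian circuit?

Degrees: 1:2, 2:4, 3:3, 4:2, 5:2, 6:4, 7:2, 8:2, 9:2, 10:4, 11:4, 12:3, 13:6, 14:4
Vertices with odd degree: 3, 12. An Eulerian circuit requires all degrees even.

No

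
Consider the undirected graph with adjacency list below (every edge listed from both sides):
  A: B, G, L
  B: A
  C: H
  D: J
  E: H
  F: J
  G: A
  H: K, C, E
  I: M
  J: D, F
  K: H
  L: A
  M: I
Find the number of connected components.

Component: {I, M}
Component: {D, F, J}
Component: {A, B, G, L}
Component: {C, E, H, K}

4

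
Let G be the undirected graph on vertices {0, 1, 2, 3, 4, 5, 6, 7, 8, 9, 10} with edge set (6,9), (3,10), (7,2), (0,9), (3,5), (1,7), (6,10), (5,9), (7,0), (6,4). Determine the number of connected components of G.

Component: {8}
Component: {0, 1, 2, 3, 4, 5, 6, 7, 9, 10}

2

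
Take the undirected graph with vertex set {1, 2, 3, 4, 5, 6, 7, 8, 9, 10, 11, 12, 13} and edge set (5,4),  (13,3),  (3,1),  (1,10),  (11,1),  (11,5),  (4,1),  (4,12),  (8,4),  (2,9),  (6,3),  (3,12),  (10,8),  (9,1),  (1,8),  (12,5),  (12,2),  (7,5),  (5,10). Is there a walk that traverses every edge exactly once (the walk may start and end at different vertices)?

No

Degrees: 1:6, 2:2, 3:4, 4:4, 5:5, 6:1, 7:1, 8:3, 9:2, 10:3, 11:2, 12:4, 13:1
Odd-degree vertices: 5, 6, 7, 8, 10, 13 (6 total).
With 6 odd-degree vertices (more than two), no single trail can use every edge.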